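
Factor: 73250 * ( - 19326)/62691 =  - 471876500/20897 = - 2^2*5^3*293^1*3221^1*20897^( - 1 )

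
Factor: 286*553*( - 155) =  - 24514490 = -  2^1 * 5^1*7^1*11^1 * 13^1*31^1*79^1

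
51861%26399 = 25462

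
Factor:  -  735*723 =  - 3^2*5^1*7^2*241^1 =-531405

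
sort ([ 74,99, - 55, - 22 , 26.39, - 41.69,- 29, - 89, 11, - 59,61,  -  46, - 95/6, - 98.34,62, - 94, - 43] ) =[ - 98.34, - 94, - 89, - 59, - 55, - 46, - 43 , - 41.69, - 29, - 22, - 95/6,11, 26.39,61,62,74,99]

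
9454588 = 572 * 16529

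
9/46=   9/46 = 0.20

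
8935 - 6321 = 2614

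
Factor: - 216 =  - 2^3*3^3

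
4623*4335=20040705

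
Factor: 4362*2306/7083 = 3352924/2361 = 2^2*3^(  -  1 )*727^1*787^(  -  1 )*1153^1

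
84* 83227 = 6991068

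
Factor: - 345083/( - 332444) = 901/868 = 2^( - 2)*7^(-1)*17^1*31^(- 1 )*53^1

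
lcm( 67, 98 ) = 6566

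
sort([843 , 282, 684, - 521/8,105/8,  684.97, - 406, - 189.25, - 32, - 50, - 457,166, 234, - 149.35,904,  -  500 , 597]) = [  -  500, -457, - 406,-189.25, - 149.35, - 521/8,-50, - 32, 105/8 , 166, 234,  282,  597, 684, 684.97, 843 , 904] 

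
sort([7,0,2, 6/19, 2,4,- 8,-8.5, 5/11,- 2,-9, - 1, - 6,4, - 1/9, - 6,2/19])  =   [  -  9,  -  8.5, - 8 , - 6, - 6, - 2, - 1, - 1/9  ,  0,2/19,6/19, 5/11,2,2, 4  ,  4,7]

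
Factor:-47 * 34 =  - 1598=- 2^1*17^1*47^1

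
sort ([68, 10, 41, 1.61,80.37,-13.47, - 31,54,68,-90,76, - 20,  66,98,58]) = [ - 90, - 31, -20, - 13.47,1.61,10,41,54,58,66,68,68,76,80.37,98 ]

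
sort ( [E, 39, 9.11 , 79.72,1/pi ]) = [1/pi, E, 9.11, 39,79.72 ]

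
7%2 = 1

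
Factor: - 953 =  - 953^1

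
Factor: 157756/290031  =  2^2*3^( - 1 )*7^( - 2 )*1973^( - 1)*39439^1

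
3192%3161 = 31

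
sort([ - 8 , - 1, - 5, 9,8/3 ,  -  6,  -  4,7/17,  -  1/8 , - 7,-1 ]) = [ - 8, - 7, - 6, - 5, - 4,- 1,  -  1, - 1/8,7/17 , 8/3, 9 ] 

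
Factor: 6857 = 6857^1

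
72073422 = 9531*7562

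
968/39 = 968/39 = 24.82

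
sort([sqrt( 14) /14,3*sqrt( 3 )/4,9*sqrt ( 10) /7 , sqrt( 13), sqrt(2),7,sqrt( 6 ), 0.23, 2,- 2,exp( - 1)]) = [ - 2 , 0.23,sqrt(14)/14, exp (  -  1 ) , 3*sqrt(3 )/4, sqrt( 2), 2,sqrt(6)  ,  sqrt(13),9*sqrt( 10 )/7,7 ]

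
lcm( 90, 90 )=90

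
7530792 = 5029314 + 2501478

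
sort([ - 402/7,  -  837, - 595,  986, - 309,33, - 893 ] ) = [ -893,-837, - 595 , - 309 , - 402/7, 33,  986 ]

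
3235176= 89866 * 36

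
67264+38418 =105682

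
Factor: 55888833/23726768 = 116193/49328 =2^( - 4)*3^1 * 7^1*11^1*503^1 * 3083^(  -  1)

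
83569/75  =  83569/75  =  1114.25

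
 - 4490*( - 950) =4265500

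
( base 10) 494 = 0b111101110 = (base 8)756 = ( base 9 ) 608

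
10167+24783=34950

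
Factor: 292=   2^2*73^1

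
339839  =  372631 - 32792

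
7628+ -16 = 7612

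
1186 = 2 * 593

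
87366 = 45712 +41654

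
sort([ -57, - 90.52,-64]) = [  -  90.52, - 64, - 57]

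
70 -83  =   - 13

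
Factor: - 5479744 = -2^6*85621^1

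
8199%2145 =1764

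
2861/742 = 2861/742=3.86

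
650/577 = 1 + 73/577=1.13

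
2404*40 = 96160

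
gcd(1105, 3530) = 5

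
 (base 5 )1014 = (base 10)134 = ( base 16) 86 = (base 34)3w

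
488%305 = 183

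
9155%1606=1125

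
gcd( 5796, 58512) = 276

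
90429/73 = 90429/73 = 1238.75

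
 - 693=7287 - 7980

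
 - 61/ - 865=61/865   =  0.07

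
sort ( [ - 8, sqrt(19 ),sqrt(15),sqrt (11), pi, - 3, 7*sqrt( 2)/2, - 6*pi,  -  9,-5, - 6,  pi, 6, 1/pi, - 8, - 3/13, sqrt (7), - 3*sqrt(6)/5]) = [-6*pi,  -  9, - 8, - 8, - 6, - 5  , - 3 , - 3*sqrt ( 6) /5, -3/13,1/pi, sqrt(7), pi,pi,  sqrt(11), sqrt( 15), sqrt (19 ), 7*sqrt (2 )/2,6] 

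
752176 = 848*887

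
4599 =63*73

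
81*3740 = 302940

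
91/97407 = 91/97407 = 0.00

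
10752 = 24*448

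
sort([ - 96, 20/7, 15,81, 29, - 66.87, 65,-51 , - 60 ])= [ - 96,-66.87, - 60,-51, 20/7, 15,29, 65,81 ]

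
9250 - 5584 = 3666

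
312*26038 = 8123856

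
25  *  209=5225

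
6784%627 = 514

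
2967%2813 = 154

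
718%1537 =718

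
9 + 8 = 17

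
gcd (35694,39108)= 6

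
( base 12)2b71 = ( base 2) 1010000000101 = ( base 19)E3E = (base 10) 5125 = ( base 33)4NA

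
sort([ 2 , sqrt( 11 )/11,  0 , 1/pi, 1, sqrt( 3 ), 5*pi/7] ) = [0, sqrt(11)/11, 1/pi, 1, sqrt(3), 2,5*pi/7 ] 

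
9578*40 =383120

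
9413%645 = 383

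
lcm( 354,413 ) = 2478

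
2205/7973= 315/1139 = 0.28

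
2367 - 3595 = - 1228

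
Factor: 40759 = 40759^1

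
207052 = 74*2798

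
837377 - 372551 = 464826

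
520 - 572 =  - 52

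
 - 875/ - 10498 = 875/10498=0.08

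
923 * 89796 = 82881708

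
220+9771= 9991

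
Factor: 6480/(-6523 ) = -2^4*3^4 * 5^1*11^( - 1)*593^ ( - 1)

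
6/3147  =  2/1049 = 0.00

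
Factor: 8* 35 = 280 = 2^3 *5^1*7^1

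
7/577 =7/577  =  0.01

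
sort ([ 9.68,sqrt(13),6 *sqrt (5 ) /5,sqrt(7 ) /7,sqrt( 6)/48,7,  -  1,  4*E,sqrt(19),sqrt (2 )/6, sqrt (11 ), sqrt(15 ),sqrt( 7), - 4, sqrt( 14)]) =[ - 4, - 1,sqrt ( 6)/48,sqrt( 2)/6,sqrt(7 ) /7,  sqrt( 7),6*sqrt( 5)/5, sqrt(11 ), sqrt( 13 ),sqrt(14 ), sqrt( 15),sqrt ( 19 ),7, 9.68,4*E]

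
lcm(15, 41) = 615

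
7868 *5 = 39340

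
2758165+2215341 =4973506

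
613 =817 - 204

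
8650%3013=2624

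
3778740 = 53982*70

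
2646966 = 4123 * 642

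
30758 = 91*338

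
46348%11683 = 11299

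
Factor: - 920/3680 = -1/4 =- 2^( -2) 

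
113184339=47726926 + 65457413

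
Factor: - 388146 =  - 2^1 * 3^1*11^1*5881^1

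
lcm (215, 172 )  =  860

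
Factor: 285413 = 17^1 * 103^1*163^1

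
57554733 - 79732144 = - 22177411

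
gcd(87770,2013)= 1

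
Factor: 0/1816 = 0^1= 0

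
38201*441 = 16846641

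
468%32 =20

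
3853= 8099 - 4246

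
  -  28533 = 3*(-9511 ) 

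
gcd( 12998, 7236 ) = 134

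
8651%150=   101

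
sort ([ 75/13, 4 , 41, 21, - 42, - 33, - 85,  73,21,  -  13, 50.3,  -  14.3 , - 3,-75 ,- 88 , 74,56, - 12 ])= [  -  88,-85,- 75, -42, - 33,  -  14.3,  -  13,  -  12, - 3,4,75/13, 21 , 21, 41, 50.3, 56, 73, 74 ]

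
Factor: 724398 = 2^1*3^1 * 157^1*769^1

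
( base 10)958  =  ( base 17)356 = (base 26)1AM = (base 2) 1110111110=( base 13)589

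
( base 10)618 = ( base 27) MO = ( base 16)26a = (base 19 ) 1DA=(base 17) 226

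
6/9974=3/4987=0.00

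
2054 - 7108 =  - 5054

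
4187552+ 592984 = 4780536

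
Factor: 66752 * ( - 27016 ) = -2^9 *7^1*11^1 * 149^1 * 307^1 = -1803372032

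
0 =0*464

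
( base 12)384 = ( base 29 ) IA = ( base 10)532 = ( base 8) 1024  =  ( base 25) l7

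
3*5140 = 15420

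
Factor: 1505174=2^1 * 11^1*31^1*2207^1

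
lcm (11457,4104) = 274968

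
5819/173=5819/173 = 33.64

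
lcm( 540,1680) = 15120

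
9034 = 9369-335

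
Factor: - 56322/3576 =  - 63/4=- 2^( - 2 )*3^2*7^1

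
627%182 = 81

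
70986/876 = 11831/146= 81.03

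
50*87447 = 4372350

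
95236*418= 39808648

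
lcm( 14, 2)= 14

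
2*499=998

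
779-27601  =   - 26822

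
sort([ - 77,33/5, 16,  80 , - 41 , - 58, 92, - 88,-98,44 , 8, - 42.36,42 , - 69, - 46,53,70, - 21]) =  [ - 98, - 88, - 77, - 69, - 58, - 46, - 42.36, - 41, - 21,33/5,8,  16,42, 44,  53, 70, 80, 92 ]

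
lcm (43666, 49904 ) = 349328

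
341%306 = 35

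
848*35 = 29680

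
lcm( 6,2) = 6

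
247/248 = 247/248 = 1.00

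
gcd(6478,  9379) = 1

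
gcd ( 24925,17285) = 5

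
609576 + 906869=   1516445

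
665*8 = 5320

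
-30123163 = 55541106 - 85664269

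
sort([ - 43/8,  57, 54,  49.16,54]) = [  -  43/8  ,  49.16 , 54, 54,57] 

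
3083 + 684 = 3767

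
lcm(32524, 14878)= 1398532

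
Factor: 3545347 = 13^1*272719^1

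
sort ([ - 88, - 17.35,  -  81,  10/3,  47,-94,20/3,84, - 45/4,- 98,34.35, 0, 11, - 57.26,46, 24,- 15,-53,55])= [  -  98, - 94, - 88 ,  -  81, - 57.26, - 53,-17.35 , - 15, - 45/4,0,10/3  ,  20/3, 11, 24 , 34.35,46,  47, 55 , 84]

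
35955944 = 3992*9007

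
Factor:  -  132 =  - 2^2*3^1*11^1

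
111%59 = 52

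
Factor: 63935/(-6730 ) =-2^(-1)*19^1 =-19/2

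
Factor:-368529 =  - 3^1*7^2*23^1*109^1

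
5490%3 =0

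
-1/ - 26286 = 1/26286 = 0.00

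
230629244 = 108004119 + 122625125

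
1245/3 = 415  =  415.00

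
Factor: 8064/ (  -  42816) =- 42/223  =  -2^1*3^1*7^1*223^(- 1)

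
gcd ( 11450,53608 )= 2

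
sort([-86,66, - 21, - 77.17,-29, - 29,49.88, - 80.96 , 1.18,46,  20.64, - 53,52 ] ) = [ - 86,-80.96, -77.17,-53,-29,-29,-21,1.18, 20.64 , 46, 49.88, 52, 66]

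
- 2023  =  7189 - 9212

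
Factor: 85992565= 5^1*83^1*353^1*587^1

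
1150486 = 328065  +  822421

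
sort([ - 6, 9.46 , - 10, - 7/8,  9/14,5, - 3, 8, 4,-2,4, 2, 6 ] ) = [ - 10, - 6,-3,  -  2,  -  7/8 , 9/14, 2,4,  4, 5,6, 8,9.46 ] 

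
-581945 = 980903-1562848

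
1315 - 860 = 455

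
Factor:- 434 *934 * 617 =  - 2^2*7^1*31^1*467^1*617^1 = - 250104652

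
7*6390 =44730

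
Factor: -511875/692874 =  - 625/846= - 2^( - 1) * 3^( - 2 )*5^4*47^( - 1) 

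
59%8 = 3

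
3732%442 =196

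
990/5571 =110/619 = 0.18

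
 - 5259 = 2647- 7906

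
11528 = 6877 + 4651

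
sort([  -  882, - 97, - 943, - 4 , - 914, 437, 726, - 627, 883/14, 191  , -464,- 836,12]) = [ - 943, - 914, - 882, - 836, - 627, - 464, - 97,-4,12,883/14 , 191, 437, 726]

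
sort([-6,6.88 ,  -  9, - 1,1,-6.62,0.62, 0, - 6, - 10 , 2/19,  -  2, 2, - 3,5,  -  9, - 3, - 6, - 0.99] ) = [ - 10, - 9 , - 9, - 6.62 ,-6 , - 6, - 6, - 3, - 3,  -  2, - 1 ,-0.99,0,2/19, 0.62, 1,2,5,6.88 ] 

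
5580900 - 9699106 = -4118206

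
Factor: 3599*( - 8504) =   -  2^3*59^1*61^1* 1063^1  =  -30605896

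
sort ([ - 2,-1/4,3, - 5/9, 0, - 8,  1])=[ - 8, -2, - 5/9, - 1/4, 0,  1,  3 ] 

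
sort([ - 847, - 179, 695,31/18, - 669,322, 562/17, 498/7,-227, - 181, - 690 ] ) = [ - 847, - 690, - 669, - 227, - 181, - 179, 31/18, 562/17,  498/7, 322, 695]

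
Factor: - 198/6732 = -2^( - 1)*17^ (  -  1)=-1/34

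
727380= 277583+449797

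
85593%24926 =10815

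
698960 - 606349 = 92611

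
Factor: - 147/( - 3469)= 3^1*7^2*3469^(  -  1) 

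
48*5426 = 260448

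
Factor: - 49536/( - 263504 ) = 2^3*3^2 *383^( - 1)  =  72/383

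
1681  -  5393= - 3712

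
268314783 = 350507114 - 82192331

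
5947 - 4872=1075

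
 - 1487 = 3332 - 4819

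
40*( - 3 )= - 120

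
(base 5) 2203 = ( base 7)612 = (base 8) 457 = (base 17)10E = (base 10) 303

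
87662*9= 788958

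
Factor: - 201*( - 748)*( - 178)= -2^3* 3^1* 11^1*17^1*67^1*89^1 =- 26761944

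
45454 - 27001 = 18453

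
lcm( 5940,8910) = 17820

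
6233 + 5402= 11635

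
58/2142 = 29/1071 = 0.03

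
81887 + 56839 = 138726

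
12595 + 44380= 56975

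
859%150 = 109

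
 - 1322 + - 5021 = -6343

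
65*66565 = 4326725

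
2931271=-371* (-7901) 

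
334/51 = 334/51 =6.55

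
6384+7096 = 13480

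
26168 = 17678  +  8490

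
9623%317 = 113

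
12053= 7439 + 4614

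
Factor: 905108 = 2^2*71^1*3187^1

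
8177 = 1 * 8177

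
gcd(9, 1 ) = 1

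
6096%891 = 750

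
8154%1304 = 330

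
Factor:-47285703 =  - 3^2 * 5253967^1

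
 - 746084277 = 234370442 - 980454719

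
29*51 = 1479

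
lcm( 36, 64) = 576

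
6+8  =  14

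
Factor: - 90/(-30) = 3^1   =  3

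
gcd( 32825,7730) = 5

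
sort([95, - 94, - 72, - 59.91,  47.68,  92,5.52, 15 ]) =[ - 94, - 72, - 59.91 , 5.52,15, 47.68,92, 95]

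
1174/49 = 23+47/49 = 23.96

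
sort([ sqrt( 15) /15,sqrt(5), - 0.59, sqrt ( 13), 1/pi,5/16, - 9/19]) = [  -  0.59,-9/19, sqrt(15)/15,5/16,1/pi, sqrt( 5 ) , sqrt (13) ]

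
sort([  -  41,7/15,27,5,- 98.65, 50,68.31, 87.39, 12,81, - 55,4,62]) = [-98.65,  -  55,-41,7/15,  4, 5, 12,27, 50,62,68.31, 81,87.39]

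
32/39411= 32/39411 = 0.00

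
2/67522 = 1/33761 = 0.00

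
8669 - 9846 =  - 1177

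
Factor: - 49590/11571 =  - 30/7 =-2^1*3^1*5^1 * 7^( - 1 )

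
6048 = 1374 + 4674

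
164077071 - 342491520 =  - 178414449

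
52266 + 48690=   100956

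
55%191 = 55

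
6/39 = 2/13 = 0.15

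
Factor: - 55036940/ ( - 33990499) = 2^2 * 5^1*7^1 * 393121^1*33990499^( - 1)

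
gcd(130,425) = 5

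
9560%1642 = 1350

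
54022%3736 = 1718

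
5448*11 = 59928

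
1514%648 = 218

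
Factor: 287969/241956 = 2^( - 2 )*3^( - 2)*13^( - 1)*557^1 = 557/468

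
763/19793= 763/19793 = 0.04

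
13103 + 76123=89226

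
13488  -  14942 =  - 1454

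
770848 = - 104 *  ( - 7412) 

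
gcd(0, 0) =0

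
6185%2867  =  451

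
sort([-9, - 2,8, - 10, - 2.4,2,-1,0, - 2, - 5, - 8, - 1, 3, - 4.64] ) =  [ - 10,-9,- 8 , - 5,-4.64, - 2.4,  -  2, - 2, - 1, - 1,0,  2, 3,8] 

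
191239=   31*6169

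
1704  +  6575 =8279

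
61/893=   61/893 = 0.07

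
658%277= 104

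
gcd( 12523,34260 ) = 1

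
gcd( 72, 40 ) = 8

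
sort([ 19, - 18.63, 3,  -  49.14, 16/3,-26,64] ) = [  -  49.14 , - 26,  -  18.63, 3 , 16/3,19  ,  64]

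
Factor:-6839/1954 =  -  7/2 = - 2^( - 1 )* 7^1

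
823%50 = 23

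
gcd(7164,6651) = 9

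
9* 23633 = 212697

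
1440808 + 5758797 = 7199605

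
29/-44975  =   - 29/44975 = - 0.00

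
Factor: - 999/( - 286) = 2^( - 1)*3^3*11^( - 1)*13^( - 1 )*37^1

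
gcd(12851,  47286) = 71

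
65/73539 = 65/73539  =  0.00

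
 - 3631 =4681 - 8312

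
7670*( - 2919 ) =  - 22388730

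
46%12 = 10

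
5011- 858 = 4153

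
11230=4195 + 7035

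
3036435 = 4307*705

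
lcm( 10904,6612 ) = 621528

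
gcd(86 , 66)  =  2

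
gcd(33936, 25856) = 1616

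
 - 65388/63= - 21796/21 =- 1037.90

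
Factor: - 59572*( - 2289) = 136360308 = 2^2*3^1 * 7^1*53^1*109^1*281^1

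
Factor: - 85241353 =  - 19^1*29^1*67^1*2309^1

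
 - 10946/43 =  - 255+19/43 = -  254.56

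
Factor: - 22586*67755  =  -2^1*3^1*5^1* 23^1*491^1 * 4517^1  =  - 1530314430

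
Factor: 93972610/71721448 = 2^( - 2) *5^1* 149^( - 1 )*1193^1*7877^1*60169^( - 1) =46986305/35860724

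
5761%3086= 2675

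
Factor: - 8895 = -3^1 * 5^1*593^1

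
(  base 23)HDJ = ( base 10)9311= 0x245f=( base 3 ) 110202212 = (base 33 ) 8i5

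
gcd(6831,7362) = 9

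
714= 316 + 398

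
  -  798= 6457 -7255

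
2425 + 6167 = 8592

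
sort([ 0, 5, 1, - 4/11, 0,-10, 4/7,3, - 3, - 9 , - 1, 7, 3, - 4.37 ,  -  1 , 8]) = [ - 10,- 9, - 4.37,-3 , -1, - 1,  -  4/11,0,  0, 4/7 , 1, 3, 3, 5 , 7,  8 ] 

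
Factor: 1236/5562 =2/9=2^1*3^( - 2) 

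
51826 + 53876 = 105702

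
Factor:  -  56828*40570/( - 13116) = 2^1*3^( - 1 )*5^1*1093^(  -  1 )*4057^1*14207^1 = 576377990/3279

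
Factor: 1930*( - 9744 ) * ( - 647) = 2^5*3^1 * 5^1 * 7^1  *  29^1 * 193^1 * 647^1 = 12167430240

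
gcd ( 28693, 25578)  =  7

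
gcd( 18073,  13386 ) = 1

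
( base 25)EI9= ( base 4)2033321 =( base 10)9209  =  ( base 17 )1eec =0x23f9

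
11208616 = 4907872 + 6300744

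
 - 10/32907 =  - 1 + 32897/32907 = - 0.00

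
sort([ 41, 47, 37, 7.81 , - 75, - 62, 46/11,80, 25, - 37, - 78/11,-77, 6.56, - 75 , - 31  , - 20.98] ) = [-77, - 75, - 75, - 62,-37, - 31, - 20.98, - 78/11,46/11, 6.56,7.81, 25,37, 41, 47,  80]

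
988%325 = 13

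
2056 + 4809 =6865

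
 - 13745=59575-73320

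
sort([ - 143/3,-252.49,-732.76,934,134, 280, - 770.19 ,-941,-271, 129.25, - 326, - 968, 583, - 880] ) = [  -  968 , - 941,  -  880,  -  770.19,-732.76,-326 ,-271, - 252.49,-143/3, 129.25, 134 , 280,583, 934]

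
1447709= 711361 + 736348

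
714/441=1+ 13/21 = 1.62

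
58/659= 58/659 = 0.09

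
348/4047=116/1349=0.09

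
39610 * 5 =198050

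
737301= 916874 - 179573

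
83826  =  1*83826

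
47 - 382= - 335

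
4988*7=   34916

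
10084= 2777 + 7307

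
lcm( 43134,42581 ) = 3321318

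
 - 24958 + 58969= 34011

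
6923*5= 34615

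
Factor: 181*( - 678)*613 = - 2^1*3^1 * 113^1*181^1*  613^1 = - 75226134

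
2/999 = 2/999 = 0.00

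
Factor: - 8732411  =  -8732411^1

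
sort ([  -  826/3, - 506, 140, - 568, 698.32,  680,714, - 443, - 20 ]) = [ - 568,  -  506, - 443, -826/3,-20,  140, 680,698.32, 714]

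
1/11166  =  1/11166=0.00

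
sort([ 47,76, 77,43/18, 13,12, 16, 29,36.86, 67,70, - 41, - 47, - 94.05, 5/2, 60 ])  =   [ - 94.05, - 47, - 41, 43/18, 5/2,12,13, 16,29, 36.86,47,60,67,70, 76,77]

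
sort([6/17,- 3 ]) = [ - 3,6/17]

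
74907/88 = 851  +  19/88= 851.22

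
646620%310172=26276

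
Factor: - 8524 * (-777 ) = 2^2 *3^1*7^1*37^1 *2131^1 = 6623148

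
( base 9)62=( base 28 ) 20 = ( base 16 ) 38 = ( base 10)56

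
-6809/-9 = 6809/9 = 756.56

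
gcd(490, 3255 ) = 35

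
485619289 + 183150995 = 668770284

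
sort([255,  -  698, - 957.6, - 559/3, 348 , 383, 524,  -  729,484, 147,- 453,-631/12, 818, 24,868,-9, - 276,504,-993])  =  [ - 993,- 957.6, - 729,-698, - 453, - 276, - 559/3, - 631/12, - 9,24, 147, 255, 348, 383,484, 504, 524, 818, 868]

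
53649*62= 3326238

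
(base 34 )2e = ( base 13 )64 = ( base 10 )82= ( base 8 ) 122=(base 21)3j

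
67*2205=147735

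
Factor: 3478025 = 5^2*139121^1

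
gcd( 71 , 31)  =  1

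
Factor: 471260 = 2^2*5^1*23563^1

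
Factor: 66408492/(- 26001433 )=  - 2^2*3^1* 29^1*61^( - 1)*190829^1*426253^( -1) 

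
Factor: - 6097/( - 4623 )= 91/69 = 3^( - 1 )*7^1*13^1 * 23^(-1) 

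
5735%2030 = 1675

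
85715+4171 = 89886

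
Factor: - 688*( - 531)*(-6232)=  -  2276724096 = -  2^7*3^2*19^1*41^1*43^1*59^1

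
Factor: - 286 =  - 2^1*11^1*13^1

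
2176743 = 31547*69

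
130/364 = 5/14 = 0.36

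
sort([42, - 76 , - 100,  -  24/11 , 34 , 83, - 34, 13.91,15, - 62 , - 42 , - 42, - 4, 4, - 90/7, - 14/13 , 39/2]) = [ - 100, - 76, - 62,- 42, - 42 , - 34, - 90/7, - 4, - 24/11, - 14/13,4, 13.91 , 15, 39/2, 34 , 42, 83] 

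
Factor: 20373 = 3^1 * 6791^1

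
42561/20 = 42561/20 =2128.05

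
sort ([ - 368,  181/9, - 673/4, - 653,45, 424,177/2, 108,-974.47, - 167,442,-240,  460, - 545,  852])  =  [ - 974.47,-653,-545, - 368,-240, - 673/4,- 167, 181/9, 45,177/2,108, 424,442, 460,852 ] 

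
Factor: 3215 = 5^1*643^1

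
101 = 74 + 27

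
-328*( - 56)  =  18368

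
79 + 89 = 168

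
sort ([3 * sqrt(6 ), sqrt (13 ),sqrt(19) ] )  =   [ sqrt (13), sqrt (19), 3*sqrt( 6)]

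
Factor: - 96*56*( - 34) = 182784 =2^9*3^1  *7^1*17^1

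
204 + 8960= 9164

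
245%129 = 116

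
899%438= 23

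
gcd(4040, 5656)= 808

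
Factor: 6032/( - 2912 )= -2^( - 1)*7^( - 1 )*29^1= -29/14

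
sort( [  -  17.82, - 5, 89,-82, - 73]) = [ - 82, - 73, - 17.82, - 5, 89]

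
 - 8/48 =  - 1+5/6 = - 0.17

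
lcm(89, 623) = 623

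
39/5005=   3/385 = 0.01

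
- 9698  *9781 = - 94856138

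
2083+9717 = 11800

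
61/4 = 15 + 1/4=15.25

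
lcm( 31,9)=279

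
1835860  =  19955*92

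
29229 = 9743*3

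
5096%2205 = 686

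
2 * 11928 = 23856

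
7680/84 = 640/7 = 91.43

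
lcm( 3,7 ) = 21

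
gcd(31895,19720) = 5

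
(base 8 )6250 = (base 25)54F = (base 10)3240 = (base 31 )3BG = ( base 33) 2w6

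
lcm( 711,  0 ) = 0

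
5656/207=27+67/207 = 27.32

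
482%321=161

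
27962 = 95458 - 67496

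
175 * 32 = 5600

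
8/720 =1/90 = 0.01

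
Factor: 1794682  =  2^1  *  331^1*2711^1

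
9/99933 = 3/33311 = 0.00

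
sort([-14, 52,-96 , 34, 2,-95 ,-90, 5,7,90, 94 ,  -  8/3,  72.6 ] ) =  [-96, - 95,-90,  -  14, - 8/3 , 2,  5, 7,34,52,72.6,90,94] 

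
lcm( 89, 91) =8099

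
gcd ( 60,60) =60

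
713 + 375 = 1088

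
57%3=0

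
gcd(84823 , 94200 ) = 1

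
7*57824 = 404768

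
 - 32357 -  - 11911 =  - 20446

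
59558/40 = 29779/20 = 1488.95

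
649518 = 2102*309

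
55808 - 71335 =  - 15527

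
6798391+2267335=9065726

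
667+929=1596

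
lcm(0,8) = 0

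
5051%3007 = 2044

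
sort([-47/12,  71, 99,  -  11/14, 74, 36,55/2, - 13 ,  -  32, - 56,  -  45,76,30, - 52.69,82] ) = [ - 56, - 52.69, - 45, - 32,- 13,-47/12, - 11/14, 55/2, 30, 36,71,74,  76,82,99] 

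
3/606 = 1/202 = 0.00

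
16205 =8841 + 7364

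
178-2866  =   -2688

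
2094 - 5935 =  - 3841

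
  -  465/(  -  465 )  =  1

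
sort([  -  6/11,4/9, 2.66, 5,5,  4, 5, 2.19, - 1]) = [ - 1, - 6/11 , 4/9,2.19, 2.66 , 4, 5, 5, 5 ]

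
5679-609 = 5070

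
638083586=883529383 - 245445797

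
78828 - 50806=28022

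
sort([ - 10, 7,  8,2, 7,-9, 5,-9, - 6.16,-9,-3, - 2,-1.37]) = [-10, - 9,-9,  -  9 , - 6.16, - 3,-2, - 1.37, 2, 5,7,7, 8]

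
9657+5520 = 15177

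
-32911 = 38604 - 71515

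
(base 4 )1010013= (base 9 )5873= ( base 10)4359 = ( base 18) D83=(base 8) 10407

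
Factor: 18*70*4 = 5040  =  2^4*3^2*5^1*7^1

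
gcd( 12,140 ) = 4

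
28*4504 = 126112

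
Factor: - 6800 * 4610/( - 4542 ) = 2^4*3^ ( - 1)*5^3*17^1*461^1*757^( - 1) = 15674000/2271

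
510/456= 85/76 = 1.12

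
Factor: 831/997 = 3^1*277^1*997^ (  -  1)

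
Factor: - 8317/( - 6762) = 2^( - 1)*3^( - 1)*7^( - 2)*23^( - 1) * 8317^1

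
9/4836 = 3/1612  =  0.00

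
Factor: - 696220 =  - 2^2*5^1*7^1 * 4973^1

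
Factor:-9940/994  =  -10 = - 2^1 * 5^1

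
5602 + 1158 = 6760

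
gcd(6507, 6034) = 1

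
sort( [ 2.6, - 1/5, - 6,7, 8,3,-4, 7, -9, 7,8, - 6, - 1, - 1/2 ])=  [ - 9, - 6,  -  6, - 4,  -  1, - 1/2,  -  1/5, 2.6, 3,7,7,7,8,8]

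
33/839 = 33/839 = 0.04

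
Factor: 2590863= 3^1 * 11^1 * 78511^1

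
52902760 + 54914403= 107817163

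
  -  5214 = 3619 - 8833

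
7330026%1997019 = 1338969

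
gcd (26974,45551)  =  1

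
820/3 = 273+1/3 = 273.33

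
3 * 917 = 2751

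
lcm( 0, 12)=0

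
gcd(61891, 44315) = 1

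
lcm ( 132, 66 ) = 132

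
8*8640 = 69120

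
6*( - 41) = -246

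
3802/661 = 3802/661 = 5.75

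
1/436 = 1/436 = 0.00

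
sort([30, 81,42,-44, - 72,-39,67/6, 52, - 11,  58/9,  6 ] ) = [ - 72, - 44, - 39, - 11, 6 , 58/9,  67/6,30,42 , 52,  81]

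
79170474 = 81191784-2021310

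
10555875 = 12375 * 853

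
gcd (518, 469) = 7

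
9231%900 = 231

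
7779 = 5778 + 2001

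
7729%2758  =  2213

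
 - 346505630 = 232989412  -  579495042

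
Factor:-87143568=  - 2^4* 3^1*1815491^1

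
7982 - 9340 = -1358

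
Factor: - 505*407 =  -205535  =  -5^1*11^1*37^1 * 101^1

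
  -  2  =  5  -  7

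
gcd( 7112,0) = 7112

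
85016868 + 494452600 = 579469468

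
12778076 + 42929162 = 55707238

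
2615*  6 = 15690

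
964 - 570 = 394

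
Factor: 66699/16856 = 2^ (-3 )*3^2 * 7^( - 2 )*43^( - 1 )*7411^1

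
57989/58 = 57989/58 = 999.81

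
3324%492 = 372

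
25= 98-73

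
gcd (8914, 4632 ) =2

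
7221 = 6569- - 652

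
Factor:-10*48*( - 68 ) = 2^7*3^1*5^1*17^1 = 32640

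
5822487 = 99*58813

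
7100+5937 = 13037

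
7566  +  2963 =10529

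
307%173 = 134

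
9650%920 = 450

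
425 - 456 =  - 31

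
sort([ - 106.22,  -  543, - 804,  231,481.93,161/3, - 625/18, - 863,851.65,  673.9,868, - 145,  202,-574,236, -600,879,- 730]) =[ - 863, - 804  , -730, - 600, - 574, - 543, - 145, - 106.22, - 625/18 , 161/3,202, 231, 236,481.93 , 673.9,851.65, 868,879 ] 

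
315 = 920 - 605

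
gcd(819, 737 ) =1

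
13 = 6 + 7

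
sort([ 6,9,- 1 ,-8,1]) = [ - 8, - 1,  1,6 , 9]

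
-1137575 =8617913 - 9755488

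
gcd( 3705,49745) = 5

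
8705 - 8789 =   -  84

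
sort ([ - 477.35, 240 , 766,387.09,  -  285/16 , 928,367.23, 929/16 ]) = [ - 477.35, - 285/16, 929/16,240, 367.23, 387.09,766, 928] 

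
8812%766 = 386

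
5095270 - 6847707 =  -1752437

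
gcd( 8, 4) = 4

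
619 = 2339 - 1720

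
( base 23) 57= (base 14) 8A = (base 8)172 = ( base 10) 122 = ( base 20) 62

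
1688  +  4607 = 6295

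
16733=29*577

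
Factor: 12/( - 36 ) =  - 3^( - 1 )  =  -1/3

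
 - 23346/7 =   -  3336  +  6/7 = - 3335.14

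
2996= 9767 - 6771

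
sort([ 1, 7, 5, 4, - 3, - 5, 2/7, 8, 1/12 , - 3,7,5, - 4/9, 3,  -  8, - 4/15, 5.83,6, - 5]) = [ - 8 , - 5, - 5 , - 3,  -  3, - 4/9, - 4/15, 1/12,2/7,1, 3,4,5,  5 , 5.83,6, 7, 7  ,  8]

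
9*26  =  234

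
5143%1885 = 1373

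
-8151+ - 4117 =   -  12268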